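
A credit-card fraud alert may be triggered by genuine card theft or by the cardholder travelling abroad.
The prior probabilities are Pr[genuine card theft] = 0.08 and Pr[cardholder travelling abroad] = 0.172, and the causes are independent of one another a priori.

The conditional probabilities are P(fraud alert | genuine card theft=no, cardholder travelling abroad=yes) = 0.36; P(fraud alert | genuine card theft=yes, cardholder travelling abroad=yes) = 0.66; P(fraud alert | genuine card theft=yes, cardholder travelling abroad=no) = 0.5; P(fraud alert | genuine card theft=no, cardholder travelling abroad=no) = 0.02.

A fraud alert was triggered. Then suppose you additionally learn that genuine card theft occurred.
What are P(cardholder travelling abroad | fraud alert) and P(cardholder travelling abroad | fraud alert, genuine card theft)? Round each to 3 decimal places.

P(cardholder travelling abroad | fraud alert) ≈ 0.577; P(cardholder travelling abroad | fraud alert, genuine card theft) ≈ 0.215

Weight on cardholder travelling abroad=true, given the evidence: 0.056966 + 0.009082 = 0.066048
The normalizing constant is 0.02×0.92×0.828 + 0.36×0.92×0.172 + 0.5×0.08×0.828 + 0.66×0.08×0.172 = 0.114403
P(cardholder travelling abroad | fraud alert) = 0.066048/0.114403 ≈ 0.577

Now condition on the additional information:
Enumerate both values of cardholder travelling abroad and weight by the priors:
  P(fraud alert | genuine card theft) = 0.5×0.828 + 0.66×0.172
        = 0.414000 + 0.113520 = 0.527520
The terms with cardholder travelling abroad present sum to 0.113520, so
  P(cardholder travelling abroad | fraud alert, genuine card theft) = 0.113520 / 0.527520 ≈ 0.215
This is intercausal reasoning (explaining away): once genuine card theft accounts for the fraud alert, cardholder travelling abroad becomes less likely.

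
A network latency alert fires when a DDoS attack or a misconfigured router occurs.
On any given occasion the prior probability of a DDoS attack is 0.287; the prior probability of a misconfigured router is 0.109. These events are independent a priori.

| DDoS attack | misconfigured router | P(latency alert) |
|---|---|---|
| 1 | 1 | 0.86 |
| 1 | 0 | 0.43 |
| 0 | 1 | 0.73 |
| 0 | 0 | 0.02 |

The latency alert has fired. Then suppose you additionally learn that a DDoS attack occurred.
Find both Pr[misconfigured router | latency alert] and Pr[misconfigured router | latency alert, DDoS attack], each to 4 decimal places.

Pr[misconfigured router | latency alert] ≈ 0.4054; Pr[misconfigured router | latency alert, DDoS attack] ≈ 0.1966

P(latency alert) = 0.02*0.713*0.891 + 0.73*0.713*0.109 + 0.43*0.287*0.891 + 0.86*0.287*0.109 = 0.012706 + 0.056733 + 0.109958 + 0.026903 = 0.206300
Restricting to configurations with misconfigured router present: 0.056733 + 0.026903 = 0.083636.
P(misconfigured router | latency alert) = 0.083636 / 0.206300 ≈ 0.4054

Now also conditioning on DDoS attack=true:
P(latency alert | DDoS attack) = 0.43*0.891 + 0.86*0.109 = 0.383130 + 0.093740 = 0.476870
Restricting to configurations with misconfigured router present: 0.86*0.109 = 0.093740.
P(misconfigured router | latency alert, DDoS attack) = 0.093740 / 0.476870 ≈ 0.1966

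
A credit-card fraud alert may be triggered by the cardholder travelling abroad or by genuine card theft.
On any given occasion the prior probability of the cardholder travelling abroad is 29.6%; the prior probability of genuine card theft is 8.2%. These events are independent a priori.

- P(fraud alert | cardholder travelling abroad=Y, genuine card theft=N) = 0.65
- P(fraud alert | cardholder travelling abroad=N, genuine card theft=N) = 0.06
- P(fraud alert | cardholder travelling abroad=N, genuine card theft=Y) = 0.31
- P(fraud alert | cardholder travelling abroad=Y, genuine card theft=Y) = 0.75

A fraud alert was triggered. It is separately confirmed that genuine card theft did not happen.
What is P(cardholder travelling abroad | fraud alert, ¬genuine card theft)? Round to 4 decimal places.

P(fraud alert | ¬genuine card theft) = 0.06·0.704 + 0.65·0.296 = 0.042240 + 0.192400 = 0.234640
The cardholder travelling abroad-present share is 0.65·0.296 = 0.192400.
Hence the posterior is 0.192400/0.234640 ≈ 0.8200.

P(cardholder travelling abroad | fraud alert, ¬genuine card theft) ≈ 0.8200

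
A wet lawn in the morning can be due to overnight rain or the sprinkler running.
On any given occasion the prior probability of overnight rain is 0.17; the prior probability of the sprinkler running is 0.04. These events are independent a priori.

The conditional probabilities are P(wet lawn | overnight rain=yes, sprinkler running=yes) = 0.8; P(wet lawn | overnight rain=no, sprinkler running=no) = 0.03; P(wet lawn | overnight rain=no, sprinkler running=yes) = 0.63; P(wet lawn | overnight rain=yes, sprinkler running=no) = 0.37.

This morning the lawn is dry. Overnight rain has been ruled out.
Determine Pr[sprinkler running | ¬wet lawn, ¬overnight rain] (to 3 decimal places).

Enumerate both values of sprinkler running and weight by the priors:
  P(¬wet lawn | ¬overnight rain) = 0.97×0.96 + 0.37×0.04
        = 0.931200 + 0.014800 = 0.946000
Configurations with sprinkler running contribute 0.014800, so
  P(sprinkler running | ¬wet lawn, ¬overnight rain) = 0.014800 / 0.946000 ≈ 0.016

Pr[sprinkler running | ¬wet lawn, ¬overnight rain] ≈ 0.016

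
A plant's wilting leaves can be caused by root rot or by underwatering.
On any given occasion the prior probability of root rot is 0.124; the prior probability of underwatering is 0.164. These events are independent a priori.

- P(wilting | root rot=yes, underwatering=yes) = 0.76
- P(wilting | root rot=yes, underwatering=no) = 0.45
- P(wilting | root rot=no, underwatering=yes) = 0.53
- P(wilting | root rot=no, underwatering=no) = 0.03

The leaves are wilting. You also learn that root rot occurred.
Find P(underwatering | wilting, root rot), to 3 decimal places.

Numerator (weight on configurations with underwatering): 0.76·0.164 = 0.124640
Denominator P(wilting | root rot): 0.45·0.836 + 0.76·0.164 = 0.500840
P(underwatering | wilting, root rot) = 0.124640/0.500840 ≈ 0.249

P(underwatering | wilting, root rot) ≈ 0.249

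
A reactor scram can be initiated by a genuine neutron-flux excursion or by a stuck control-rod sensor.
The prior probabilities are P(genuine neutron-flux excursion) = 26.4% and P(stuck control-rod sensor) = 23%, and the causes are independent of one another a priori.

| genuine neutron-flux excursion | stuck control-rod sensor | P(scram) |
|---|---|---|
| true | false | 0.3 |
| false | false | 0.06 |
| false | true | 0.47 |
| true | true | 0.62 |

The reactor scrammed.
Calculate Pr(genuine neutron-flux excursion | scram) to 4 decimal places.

P(scram) = 0.06×0.736×0.77 + 0.47×0.736×0.23 + 0.3×0.264×0.77 + 0.62×0.264×0.23 = 0.034003 + 0.079562 + 0.060984 + 0.037646 = 0.212195
Restricting to configurations with genuine neutron-flux excursion present: 0.060984 + 0.037646 = 0.098630.
P(genuine neutron-flux excursion | scram) = 0.098630 / 0.212195 ≈ 0.4648

Pr(genuine neutron-flux excursion | scram) ≈ 0.4648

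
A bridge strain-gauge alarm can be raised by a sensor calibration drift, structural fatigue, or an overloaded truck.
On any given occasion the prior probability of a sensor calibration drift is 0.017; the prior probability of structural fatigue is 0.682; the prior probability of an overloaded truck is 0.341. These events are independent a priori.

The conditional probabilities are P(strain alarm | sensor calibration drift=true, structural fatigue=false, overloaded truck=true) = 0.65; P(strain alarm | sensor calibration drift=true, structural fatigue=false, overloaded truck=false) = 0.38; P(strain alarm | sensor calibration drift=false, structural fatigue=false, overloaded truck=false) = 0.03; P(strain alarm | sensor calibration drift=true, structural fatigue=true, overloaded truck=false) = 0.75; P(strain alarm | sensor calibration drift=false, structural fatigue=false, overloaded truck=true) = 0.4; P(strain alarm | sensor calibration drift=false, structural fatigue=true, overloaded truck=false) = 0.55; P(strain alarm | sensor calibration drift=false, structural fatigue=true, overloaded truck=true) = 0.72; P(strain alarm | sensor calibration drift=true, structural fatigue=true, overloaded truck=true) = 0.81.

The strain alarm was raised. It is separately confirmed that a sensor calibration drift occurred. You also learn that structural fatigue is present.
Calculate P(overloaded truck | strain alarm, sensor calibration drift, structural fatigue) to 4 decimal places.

P(overloaded truck | strain alarm, sensor calibration drift, structural fatigue) ≈ 0.3585

For the numerator, keep only overloaded truck=true terms: 0.81·0.341 = 0.276210
Denominator P(strain alarm | sensor calibration drift, structural fatigue): 0.75·0.659 + 0.81·0.341 = 0.770460
Posterior = 0.276210 / 0.770460 ≈ 0.3585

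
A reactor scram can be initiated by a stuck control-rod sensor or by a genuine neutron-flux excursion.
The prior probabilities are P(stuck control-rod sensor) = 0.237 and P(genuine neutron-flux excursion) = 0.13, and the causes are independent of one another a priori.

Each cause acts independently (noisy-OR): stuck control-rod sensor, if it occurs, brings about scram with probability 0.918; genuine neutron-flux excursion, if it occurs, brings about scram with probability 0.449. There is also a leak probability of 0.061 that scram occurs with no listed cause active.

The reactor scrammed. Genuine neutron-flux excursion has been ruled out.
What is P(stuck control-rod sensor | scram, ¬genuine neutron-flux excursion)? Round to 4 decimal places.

P(stuck control-rod sensor | scram, ¬genuine neutron-flux excursion) ≈ 0.8246

Under noisy-OR, P(scram | causes) = 1 − (1−0.061)·∏(1−qᵢ) over the active causes.
P(scram | ¬genuine neutron-flux excursion) = 0.061×0.763 + 0.923002×0.237 = 0.046543 + 0.218751 = 0.265294
Restricting to configurations with stuck control-rod sensor present: 0.923002×0.237 = 0.218751.
Hence the posterior is 0.218751/0.265294 ≈ 0.8246.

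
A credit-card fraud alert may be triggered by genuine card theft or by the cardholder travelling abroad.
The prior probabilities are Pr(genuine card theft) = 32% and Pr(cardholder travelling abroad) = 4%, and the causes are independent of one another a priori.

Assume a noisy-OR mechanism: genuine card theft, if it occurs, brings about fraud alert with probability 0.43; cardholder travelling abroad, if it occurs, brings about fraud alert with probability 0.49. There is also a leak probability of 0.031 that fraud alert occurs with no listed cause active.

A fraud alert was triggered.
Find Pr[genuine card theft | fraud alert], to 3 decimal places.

Under noisy-OR, P(fraud alert | causes) = 1 − (1−0.031)·∏(1−qᵢ) over the active causes.
Numerator (weight on configurations with genuine card theft): 0.137524 + 0.009194 = 0.146718
Denominator P(fraud alert): 0.031·0.68·0.96 + 0.50581·0.68·0.04 + 0.44767·0.32·0.96 + 0.718312·0.32·0.04 = 0.180713
P(genuine card theft | fraud alert) = 0.146718/0.180713 ≈ 0.812

Pr[genuine card theft | fraud alert] ≈ 0.812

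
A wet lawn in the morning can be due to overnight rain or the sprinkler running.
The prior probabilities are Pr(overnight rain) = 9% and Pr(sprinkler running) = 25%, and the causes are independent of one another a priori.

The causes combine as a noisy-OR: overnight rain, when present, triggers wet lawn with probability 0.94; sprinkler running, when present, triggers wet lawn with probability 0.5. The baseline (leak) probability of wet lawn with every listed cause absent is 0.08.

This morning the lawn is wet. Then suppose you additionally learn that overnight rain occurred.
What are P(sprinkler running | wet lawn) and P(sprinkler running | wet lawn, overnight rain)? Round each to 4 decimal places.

P(sprinkler running | wet lawn) ≈ 0.5501; P(sprinkler running | wet lawn, overnight rain) ≈ 0.2554

Under noisy-OR, P(wet lawn | causes) = 1 − (1−0.08)·∏(1−qᵢ) over the active causes.
By total probability over the 4 (overnight rain, sprinkler running) configurations:
  P(wet lawn) = 0.08×0.91×0.75 + 0.54×0.91×0.25 + 0.9448×0.09×0.75 + 0.9724×0.09×0.25
        = 0.054600 + 0.122850 + 0.063774 + 0.021879 = 0.263103
Configurations with sprinkler running contribute 0.144729, so
  P(sprinkler running | wet lawn) = 0.144729 / 0.263103 ≈ 0.5501

Now condition on the additional information:
P(wet lawn | overnight rain) = 0.9448·0.75 + 0.9724·0.25 = 0.708600 + 0.243100 = 0.951700
Of this, 0.243100 comes from 0.9724·0.25 (the sprinkler running=true cases).
Hence the posterior is 0.243100/0.951700 ≈ 0.2554.
The drop from 0.5501 to 0.2554 is the explaining-away (discounting) effect.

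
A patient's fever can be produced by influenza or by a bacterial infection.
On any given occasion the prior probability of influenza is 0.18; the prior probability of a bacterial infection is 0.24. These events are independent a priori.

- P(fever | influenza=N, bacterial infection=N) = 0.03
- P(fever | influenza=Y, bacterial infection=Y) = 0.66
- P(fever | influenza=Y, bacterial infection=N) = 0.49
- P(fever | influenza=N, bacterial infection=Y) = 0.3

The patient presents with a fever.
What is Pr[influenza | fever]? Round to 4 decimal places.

Pr[influenza | fever] ≈ 0.5514

Enumerate the 4 (influenza, bacterial infection) configurations and weight by the priors:
  P(fever) = 0.03*0.82*0.76 + 0.3*0.82*0.24 + 0.49*0.18*0.76 + 0.66*0.18*0.24
        = 0.018696 + 0.059040 + 0.067032 + 0.028512 = 0.173280
The terms with influenza present sum to 0.095544, so
  P(influenza | fever) = 0.095544 / 0.173280 ≈ 0.5514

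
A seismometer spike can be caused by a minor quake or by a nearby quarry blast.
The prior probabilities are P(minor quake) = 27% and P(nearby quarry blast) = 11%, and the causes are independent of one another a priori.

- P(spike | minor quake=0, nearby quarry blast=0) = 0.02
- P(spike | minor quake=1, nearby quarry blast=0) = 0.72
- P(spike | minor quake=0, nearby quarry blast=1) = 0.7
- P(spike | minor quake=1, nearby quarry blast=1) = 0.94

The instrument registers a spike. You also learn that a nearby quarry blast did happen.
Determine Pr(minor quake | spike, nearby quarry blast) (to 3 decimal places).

For the numerator, keep only minor quake=true terms: 0.94·0.27 = 0.253800
The normalizing constant is 0.7·0.73 + 0.94·0.27 = 0.764800
P(minor quake | spike, nearby quarry blast) = 0.253800/0.764800 ≈ 0.332

Pr(minor quake | spike, nearby quarry blast) ≈ 0.332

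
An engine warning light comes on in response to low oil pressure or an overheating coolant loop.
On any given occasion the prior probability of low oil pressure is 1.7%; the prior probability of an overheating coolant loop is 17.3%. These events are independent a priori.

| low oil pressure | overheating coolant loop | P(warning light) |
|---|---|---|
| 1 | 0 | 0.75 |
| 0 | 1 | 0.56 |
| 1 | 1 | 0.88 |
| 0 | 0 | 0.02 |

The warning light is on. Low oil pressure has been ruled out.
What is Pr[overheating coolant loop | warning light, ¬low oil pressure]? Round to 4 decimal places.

Enumerate both values of overheating coolant loop and weight by the priors:
  P(warning light | ¬low oil pressure) = 0.02·0.827 + 0.56·0.173
        = 0.016540 + 0.096880 = 0.113420
Configurations with overheating coolant loop contribute 0.096880, so
  P(overheating coolant loop | warning light, ¬low oil pressure) = 0.096880 / 0.113420 ≈ 0.8542

Pr[overheating coolant loop | warning light, ¬low oil pressure] ≈ 0.8542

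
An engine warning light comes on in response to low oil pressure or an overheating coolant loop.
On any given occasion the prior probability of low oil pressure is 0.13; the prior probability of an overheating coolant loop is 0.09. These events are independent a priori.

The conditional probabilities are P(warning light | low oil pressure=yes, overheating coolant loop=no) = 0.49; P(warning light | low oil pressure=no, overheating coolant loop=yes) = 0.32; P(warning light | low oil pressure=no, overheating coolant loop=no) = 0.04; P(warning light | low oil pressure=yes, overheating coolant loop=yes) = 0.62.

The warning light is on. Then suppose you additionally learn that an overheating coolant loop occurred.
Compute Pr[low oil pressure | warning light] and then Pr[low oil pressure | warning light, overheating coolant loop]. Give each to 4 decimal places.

Pr[low oil pressure | warning light] ≈ 0.5348; Pr[low oil pressure | warning light, overheating coolant loop] ≈ 0.2245

P(warning light) = 0.04·0.87·0.91 + 0.32·0.87·0.09 + 0.49·0.13·0.91 + 0.62·0.13·0.09 = 0.031668 + 0.025056 + 0.057967 + 0.007254 = 0.121945
Restricting to configurations with low oil pressure present: 0.057967 + 0.007254 = 0.065221.
So P(low oil pressure | warning light) = 0.065221/0.121945 ≈ 0.5348.

Now also conditioning on overheating coolant loop=true:
Sum P(warning light|·) weighted by the priors over both values of low oil pressure:
  P(warning light | overheating coolant loop) = 0.32*0.87 + 0.62*0.13
        = 0.278400 + 0.080600 = 0.359000
Keeping only the low oil pressure-present terms gives 0.080600, so
  P(low oil pressure | warning light, overheating coolant loop) = 0.080600 / 0.359000 ≈ 0.2245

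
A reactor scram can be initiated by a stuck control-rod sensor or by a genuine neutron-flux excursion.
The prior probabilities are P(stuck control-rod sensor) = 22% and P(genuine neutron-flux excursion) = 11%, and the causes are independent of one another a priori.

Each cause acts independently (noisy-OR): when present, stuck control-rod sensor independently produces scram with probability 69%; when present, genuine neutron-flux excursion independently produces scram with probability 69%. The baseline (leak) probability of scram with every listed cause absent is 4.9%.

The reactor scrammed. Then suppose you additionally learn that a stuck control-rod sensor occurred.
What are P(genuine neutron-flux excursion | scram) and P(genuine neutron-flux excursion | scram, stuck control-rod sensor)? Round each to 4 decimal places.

Under noisy-OR, P(scram | causes) = 1 − (1−0.049)·∏(1−qᵢ) over the active causes.
P(scram) = 0.049×0.78×0.89 + 0.70519×0.78×0.11 + 0.70519×0.22×0.89 + 0.908609×0.22×0.11 = 0.034016 + 0.060505 + 0.138076 + 0.021988 = 0.254585
The genuine neutron-flux excursion-present share is 0.060505 + 0.021988 = 0.082493.
P(genuine neutron-flux excursion | scram) = 0.082493 / 0.254585 ≈ 0.3240

Now condition on the additional information:
Numerator (weight on configurations with genuine neutron-flux excursion): 0.908609×0.11 = 0.099947
Normalizer over all consistent configurations: 0.70519×0.89 + 0.908609×0.11 = 0.727566
Posterior = 0.099947 / 0.727566 ≈ 0.1374

P(genuine neutron-flux excursion | scram) ≈ 0.3240; P(genuine neutron-flux excursion | scram, stuck control-rod sensor) ≈ 0.1374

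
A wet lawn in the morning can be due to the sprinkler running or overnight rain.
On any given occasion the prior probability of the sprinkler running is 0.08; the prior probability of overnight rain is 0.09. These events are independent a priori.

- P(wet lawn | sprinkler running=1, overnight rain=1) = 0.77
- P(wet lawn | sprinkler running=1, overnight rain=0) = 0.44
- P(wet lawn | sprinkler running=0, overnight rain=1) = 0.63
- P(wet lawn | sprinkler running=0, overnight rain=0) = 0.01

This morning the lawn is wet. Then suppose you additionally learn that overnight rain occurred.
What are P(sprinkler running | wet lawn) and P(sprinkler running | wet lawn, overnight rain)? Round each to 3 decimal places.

P(wet lawn) = 0.01×0.92×0.91 + 0.63×0.92×0.09 + 0.44×0.08×0.91 + 0.77×0.08×0.09 = 0.008372 + 0.052164 + 0.032032 + 0.005544 = 0.098112
Restricting to configurations with sprinkler running present: 0.032032 + 0.005544 = 0.037576.
P(sprinkler running | wet lawn) = 0.037576 / 0.098112 ≈ 0.383

With the extra evidence:
P(wet lawn | overnight rain) = 0.63*0.92 + 0.77*0.08 = 0.579600 + 0.061600 = 0.641200
The sprinkler running-present share is 0.77*0.08 = 0.061600.
Hence the posterior is 0.061600/0.641200 ≈ 0.096.
— overnight rain explains away the evidence for sprinkler running.

P(sprinkler running | wet lawn) ≈ 0.383; P(sprinkler running | wet lawn, overnight rain) ≈ 0.096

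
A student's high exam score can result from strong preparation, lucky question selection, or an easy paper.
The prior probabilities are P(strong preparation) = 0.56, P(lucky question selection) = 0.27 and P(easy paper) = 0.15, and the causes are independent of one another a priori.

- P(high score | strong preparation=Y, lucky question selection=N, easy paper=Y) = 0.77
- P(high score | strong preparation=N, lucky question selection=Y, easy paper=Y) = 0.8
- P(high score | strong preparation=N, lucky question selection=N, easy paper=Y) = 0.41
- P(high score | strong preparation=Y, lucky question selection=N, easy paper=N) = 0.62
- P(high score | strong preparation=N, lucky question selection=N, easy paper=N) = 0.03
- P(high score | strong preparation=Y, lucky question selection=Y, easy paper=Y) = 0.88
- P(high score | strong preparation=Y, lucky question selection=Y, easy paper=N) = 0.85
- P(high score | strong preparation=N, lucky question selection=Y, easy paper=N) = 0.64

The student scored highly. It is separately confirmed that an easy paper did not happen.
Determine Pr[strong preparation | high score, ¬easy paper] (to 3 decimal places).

Enumerate the 4 (strong preparation, lucky question selection) configurations and weight by the priors:
  P(high score | ¬easy paper) = 0.03*0.44*0.73 + 0.64*0.44*0.27 + 0.62*0.56*0.73 + 0.85*0.56*0.27
        = 0.009636 + 0.076032 + 0.253456 + 0.128520 = 0.467644
Keeping only the strong preparation-present terms gives 0.381976, so
  P(strong preparation | high score, ¬easy paper) = 0.381976 / 0.467644 ≈ 0.817

Pr[strong preparation | high score, ¬easy paper] ≈ 0.817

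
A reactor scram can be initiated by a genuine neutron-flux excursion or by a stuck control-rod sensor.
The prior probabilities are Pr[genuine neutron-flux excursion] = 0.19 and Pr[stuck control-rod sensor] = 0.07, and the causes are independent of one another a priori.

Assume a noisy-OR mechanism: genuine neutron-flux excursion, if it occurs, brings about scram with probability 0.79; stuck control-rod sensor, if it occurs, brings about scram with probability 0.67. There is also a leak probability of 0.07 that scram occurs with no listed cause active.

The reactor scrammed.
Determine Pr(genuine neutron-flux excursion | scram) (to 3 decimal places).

Under noisy-OR, P(scram | causes) = 1 − (1−0.07)·∏(1−qᵢ) over the active causes.
P(scram) = 0.07×0.81×0.93 + 0.6931×0.81×0.07 + 0.8047×0.19×0.93 + 0.935551×0.19×0.07 = 0.052731 + 0.039299 + 0.142190 + 0.012443 = 0.246663
Of this, 0.154633 comes from 0.142190 + 0.012443 (the genuine neutron-flux excursion=true cases).
Hence the posterior is 0.154633/0.246663 ≈ 0.627.

Pr(genuine neutron-flux excursion | scram) ≈ 0.627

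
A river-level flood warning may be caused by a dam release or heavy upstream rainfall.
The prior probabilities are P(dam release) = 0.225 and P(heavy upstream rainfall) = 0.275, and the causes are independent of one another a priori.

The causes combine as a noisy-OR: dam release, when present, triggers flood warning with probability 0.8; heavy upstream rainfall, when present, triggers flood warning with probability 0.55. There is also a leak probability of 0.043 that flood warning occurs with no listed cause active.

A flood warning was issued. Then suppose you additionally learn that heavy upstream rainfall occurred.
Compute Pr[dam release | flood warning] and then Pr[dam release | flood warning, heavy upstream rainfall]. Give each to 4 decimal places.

Pr[dam release | flood warning] ≈ 0.5643; Pr[dam release | flood warning, heavy upstream rainfall] ≈ 0.3179

Under noisy-OR, P(flood warning | causes) = 1 − (1−0.043)·∏(1−qᵢ) over the active causes.
Numerator (weight on configurations with dam release): 0.131903 + 0.056546 = 0.188449
The normalizing constant is 0.043*0.775*0.725 + 0.56935*0.775*0.275 + 0.8086*0.225*0.725 + 0.91387*0.225*0.275 = 0.333953
P(dam release | flood warning) = 0.188449/0.333953 ≈ 0.5643

With the extra evidence:
P(flood warning | heavy upstream rainfall) = 0.56935×0.775 + 0.91387×0.225 = 0.441246 + 0.205621 = 0.646867
The dam release-present share is 0.91387×0.225 = 0.205621.
Hence the posterior is 0.205621/0.646867 ≈ 0.3179.
Conditioning on heavy upstream rainfall lowers the posterior on dam release: the classic explaining-away effect in a common-effect structure.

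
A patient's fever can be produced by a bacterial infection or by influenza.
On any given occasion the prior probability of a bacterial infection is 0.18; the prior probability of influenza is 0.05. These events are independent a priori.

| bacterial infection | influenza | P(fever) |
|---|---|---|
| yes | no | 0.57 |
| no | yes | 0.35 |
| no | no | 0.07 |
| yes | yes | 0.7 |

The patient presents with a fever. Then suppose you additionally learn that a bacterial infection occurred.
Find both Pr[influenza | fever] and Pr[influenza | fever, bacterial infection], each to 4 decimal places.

P(fever) = 0.07*0.82*0.95 + 0.35*0.82*0.05 + 0.57*0.18*0.95 + 0.7*0.18*0.05 = 0.054530 + 0.014350 + 0.097470 + 0.006300 = 0.172650
Of this, 0.020650 comes from 0.014350 + 0.006300 (the influenza=true cases).
P(influenza | fever) = 0.020650 / 0.172650 ≈ 0.1196

With the extra evidence:
P(fever | bacterial infection) = 0.57·0.95 + 0.7·0.05 = 0.541500 + 0.035000 = 0.576500
Of this, 0.035000 comes from 0.7·0.05 (the influenza=true cases).
So P(influenza | fever, bacterial infection) = 0.035000/0.576500 ≈ 0.0607.
— bacterial infection explains away the evidence for influenza.

Pr[influenza | fever] ≈ 0.1196; Pr[influenza | fever, bacterial infection] ≈ 0.0607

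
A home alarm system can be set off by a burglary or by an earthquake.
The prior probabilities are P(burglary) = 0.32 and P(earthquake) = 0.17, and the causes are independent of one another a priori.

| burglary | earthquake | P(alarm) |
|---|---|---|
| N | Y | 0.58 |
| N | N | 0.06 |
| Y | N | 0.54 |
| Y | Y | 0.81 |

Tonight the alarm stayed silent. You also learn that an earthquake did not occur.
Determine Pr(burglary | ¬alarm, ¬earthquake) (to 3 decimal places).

Pr(burglary | ¬alarm, ¬earthquake) ≈ 0.187

By total probability over both values of burglary:
  P(¬alarm | ¬earthquake) = 0.94×0.68 + 0.46×0.32
        = 0.639200 + 0.147200 = 0.786400
The terms with burglary present sum to 0.147200, so
  P(burglary | ¬alarm, ¬earthquake) = 0.147200 / 0.786400 ≈ 0.187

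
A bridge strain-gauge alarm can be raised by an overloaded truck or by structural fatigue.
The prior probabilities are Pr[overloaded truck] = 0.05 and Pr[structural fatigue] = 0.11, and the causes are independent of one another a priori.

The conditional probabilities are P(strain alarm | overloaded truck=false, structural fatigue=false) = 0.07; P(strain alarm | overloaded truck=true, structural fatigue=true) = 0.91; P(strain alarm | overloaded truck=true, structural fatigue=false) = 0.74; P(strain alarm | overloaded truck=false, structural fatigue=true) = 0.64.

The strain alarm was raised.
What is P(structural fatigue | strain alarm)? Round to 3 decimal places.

Weight on structural fatigue=true, given the evidence: 0.066880 + 0.005005 = 0.071885
The normalizing constant is 0.07×0.95×0.89 + 0.64×0.95×0.11 + 0.74×0.05×0.89 + 0.91×0.05×0.11 = 0.164000
P(structural fatigue | strain alarm) = 0.071885/0.164000 ≈ 0.438

P(structural fatigue | strain alarm) ≈ 0.438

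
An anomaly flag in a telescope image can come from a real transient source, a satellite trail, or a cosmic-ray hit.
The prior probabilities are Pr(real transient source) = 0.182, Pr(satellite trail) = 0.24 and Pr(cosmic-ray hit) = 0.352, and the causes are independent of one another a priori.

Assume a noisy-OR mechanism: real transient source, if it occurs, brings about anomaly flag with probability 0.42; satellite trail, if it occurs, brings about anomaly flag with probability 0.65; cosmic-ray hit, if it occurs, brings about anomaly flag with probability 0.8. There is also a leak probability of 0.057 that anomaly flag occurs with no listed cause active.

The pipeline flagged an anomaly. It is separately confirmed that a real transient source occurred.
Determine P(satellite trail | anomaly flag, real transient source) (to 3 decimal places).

Under noisy-OR, P(anomaly flag | causes) = 1 − (1−0.057)·∏(1−qᵢ) over the active causes.
P(anomaly flag | real transient source) = 0.45306·0.76·0.648 + 0.890612·0.76·0.352 + 0.808571·0.24·0.648 + 0.961714·0.24·0.352 = 0.223123 + 0.238257 + 0.125749 + 0.081246 = 0.668375
Restricting to configurations with satellite trail present: 0.125749 + 0.081246 = 0.206995.
So P(satellite trail | anomaly flag, real transient source) = 0.206995/0.668375 ≈ 0.310.

P(satellite trail | anomaly flag, real transient source) ≈ 0.310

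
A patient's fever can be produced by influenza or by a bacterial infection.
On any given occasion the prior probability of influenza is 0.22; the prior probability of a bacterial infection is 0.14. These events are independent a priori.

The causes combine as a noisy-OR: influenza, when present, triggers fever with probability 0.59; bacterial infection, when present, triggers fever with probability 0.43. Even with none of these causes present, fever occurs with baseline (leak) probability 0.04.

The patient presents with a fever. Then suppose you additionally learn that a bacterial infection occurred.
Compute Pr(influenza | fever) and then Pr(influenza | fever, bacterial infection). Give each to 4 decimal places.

Under noisy-OR, P(fever | causes) = 1 − (1−0.04)·∏(1−qᵢ) over the active causes.
P(fever) = 0.04*0.78*0.86 + 0.4528*0.78*0.14 + 0.6064*0.22*0.86 + 0.775648*0.22*0.14 = 0.026832 + 0.049446 + 0.114731 + 0.023890 = 0.214899
Of this, 0.138621 comes from 0.114731 + 0.023890 (the influenza=true cases).
P(influenza | fever) = 0.138621 / 0.214899 ≈ 0.6451

Now condition on the additional information:
By total probability over both values of influenza:
  P(fever | bacterial infection) = 0.4528·0.78 + 0.775648·0.22
        = 0.353184 + 0.170643 = 0.523827
Keeping only the influenza-present terms gives 0.170643, so
  P(influenza | fever, bacterial infection) = 0.170643 / 0.523827 ≈ 0.3258
Conditioning on bacterial infection lowers the posterior on influenza: the classic explaining-away effect in a common-effect structure.

Pr(influenza | fever) ≈ 0.6451; Pr(influenza | fever, bacterial infection) ≈ 0.3258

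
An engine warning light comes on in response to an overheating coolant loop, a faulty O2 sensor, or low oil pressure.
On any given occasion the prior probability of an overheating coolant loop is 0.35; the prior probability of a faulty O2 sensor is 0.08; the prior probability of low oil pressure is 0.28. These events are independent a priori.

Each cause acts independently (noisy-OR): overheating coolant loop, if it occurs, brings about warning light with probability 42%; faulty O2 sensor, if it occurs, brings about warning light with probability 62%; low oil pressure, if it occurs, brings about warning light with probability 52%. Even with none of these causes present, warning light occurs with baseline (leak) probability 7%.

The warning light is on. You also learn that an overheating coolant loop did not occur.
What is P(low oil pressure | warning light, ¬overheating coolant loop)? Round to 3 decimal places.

P(low oil pressure | warning light, ¬overheating coolant loop) ≈ 0.658

Under noisy-OR, P(warning light | causes) = 1 − (1−0.07)·∏(1−qᵢ) over the active causes.
P(warning light | ¬overheating coolant loop) = 0.07×0.92×0.72 + 0.5536×0.92×0.28 + 0.6466×0.08×0.72 + 0.830368×0.08×0.28 = 0.046368 + 0.142607 + 0.037244 + 0.018600 = 0.244819
The low oil pressure-present share is 0.142607 + 0.018600 = 0.161207.
P(low oil pressure | warning light, ¬overheating coolant loop) = 0.161207 / 0.244819 ≈ 0.658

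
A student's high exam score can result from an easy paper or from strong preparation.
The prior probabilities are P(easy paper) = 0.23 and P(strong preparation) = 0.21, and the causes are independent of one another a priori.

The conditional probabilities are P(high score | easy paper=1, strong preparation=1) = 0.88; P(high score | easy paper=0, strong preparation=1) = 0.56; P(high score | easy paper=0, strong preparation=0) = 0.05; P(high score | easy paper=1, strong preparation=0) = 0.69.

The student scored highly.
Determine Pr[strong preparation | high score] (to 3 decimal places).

For the numerator, keep only strong preparation=true terms: 0.090552 + 0.042504 = 0.133056
Normalizer over all consistent configurations: 0.05×0.77×0.79 + 0.56×0.77×0.21 + 0.69×0.23×0.79 + 0.88×0.23×0.21 = 0.288844
Posterior = 0.133056 / 0.288844 ≈ 0.461

Pr[strong preparation | high score] ≈ 0.461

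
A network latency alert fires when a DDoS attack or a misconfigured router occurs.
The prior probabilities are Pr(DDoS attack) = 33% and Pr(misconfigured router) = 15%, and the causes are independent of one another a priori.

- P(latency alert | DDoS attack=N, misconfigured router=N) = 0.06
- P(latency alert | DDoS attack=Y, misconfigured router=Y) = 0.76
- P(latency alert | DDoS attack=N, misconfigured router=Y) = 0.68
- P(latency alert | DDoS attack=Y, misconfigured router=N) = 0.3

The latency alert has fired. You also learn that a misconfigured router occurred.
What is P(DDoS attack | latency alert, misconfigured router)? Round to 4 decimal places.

P(DDoS attack | latency alert, misconfigured router) ≈ 0.3550

P(latency alert | misconfigured router) = 0.68*0.67 + 0.76*0.33 = 0.455600 + 0.250800 = 0.706400
Of this, 0.250800 comes from 0.76*0.33 (the DDoS attack=true cases).
P(DDoS attack | latency alert, misconfigured router) = 0.250800 / 0.706400 ≈ 0.3550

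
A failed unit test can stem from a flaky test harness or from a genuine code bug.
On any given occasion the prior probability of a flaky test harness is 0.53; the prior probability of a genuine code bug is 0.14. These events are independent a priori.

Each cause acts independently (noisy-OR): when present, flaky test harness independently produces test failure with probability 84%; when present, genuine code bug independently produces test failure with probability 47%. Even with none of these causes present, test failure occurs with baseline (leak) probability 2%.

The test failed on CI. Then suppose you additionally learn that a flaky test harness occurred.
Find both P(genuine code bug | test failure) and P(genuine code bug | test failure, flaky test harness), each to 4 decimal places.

P(genuine code bug | test failure) ≈ 0.2025; P(genuine code bug | test failure, flaky test harness) ≈ 0.1504

Under noisy-OR, P(test failure | causes) = 1 − (1−0.02)·∏(1−qᵢ) over the active causes.
Numerator (weight on configurations with genuine code bug): 0.031623 + 0.068034 = 0.099657
Denominator P(test failure): 0.02·0.47·0.86 + 0.4806·0.47·0.14 + 0.8432·0.53·0.86 + 0.916896·0.53·0.14 = 0.492072
Posterior = 0.099657 / 0.492072 ≈ 0.2025

With the extra evidence:
Numerator (weight on configurations with genuine code bug): 0.916896*0.14 = 0.128365
Normalizer over all consistent configurations: 0.8432*0.86 + 0.916896*0.14 = 0.853517
P(genuine code bug | test failure, flaky test harness) = 0.128365/0.853517 ≈ 0.1504
This is intercausal reasoning (explaining away): once flaky test harness accounts for the test failure, genuine code bug becomes less likely.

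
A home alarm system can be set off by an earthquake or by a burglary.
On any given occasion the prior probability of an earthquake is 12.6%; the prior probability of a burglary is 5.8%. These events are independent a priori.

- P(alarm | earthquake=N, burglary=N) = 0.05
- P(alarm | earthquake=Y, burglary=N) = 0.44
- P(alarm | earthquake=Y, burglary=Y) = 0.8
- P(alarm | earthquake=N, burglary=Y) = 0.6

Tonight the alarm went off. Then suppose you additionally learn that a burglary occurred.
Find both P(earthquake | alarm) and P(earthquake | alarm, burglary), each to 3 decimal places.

Numerator (weight on configurations with earthquake): 0.052224 + 0.005846 = 0.058070
The normalizing constant is 0.05·0.874·0.942 + 0.6·0.874·0.058 + 0.44·0.126·0.942 + 0.8·0.126·0.058 = 0.129650
P(earthquake | alarm) = 0.058070/0.129650 ≈ 0.448

Now also conditioning on burglary=true:
Enumerate both values of earthquake and weight by the priors:
  P(alarm | burglary) = 0.6*0.874 + 0.8*0.126
        = 0.524400 + 0.100800 = 0.625200
Configurations with earthquake contribute 0.100800, so
  P(earthquake | alarm, burglary) = 0.100800 / 0.625200 ≈ 0.161
— burglary explains away the evidence for earthquake.

P(earthquake | alarm) ≈ 0.448; P(earthquake | alarm, burglary) ≈ 0.161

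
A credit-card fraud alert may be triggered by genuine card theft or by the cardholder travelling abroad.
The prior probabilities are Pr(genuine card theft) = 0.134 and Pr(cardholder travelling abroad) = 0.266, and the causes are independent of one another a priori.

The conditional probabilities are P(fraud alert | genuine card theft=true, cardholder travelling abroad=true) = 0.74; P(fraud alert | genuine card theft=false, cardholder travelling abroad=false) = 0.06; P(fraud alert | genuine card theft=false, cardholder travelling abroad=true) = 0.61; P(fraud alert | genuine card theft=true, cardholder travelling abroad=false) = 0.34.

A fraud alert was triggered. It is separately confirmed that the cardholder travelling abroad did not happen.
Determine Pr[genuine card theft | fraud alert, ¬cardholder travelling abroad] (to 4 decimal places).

Sum P(fraud alert|·) weighted by the priors over both values of genuine card theft:
  P(fraud alert | ¬cardholder travelling abroad) = 0.06×0.866 + 0.34×0.134
        = 0.051960 + 0.045560 = 0.097520
Configurations with genuine card theft contribute 0.045560, so
  P(genuine card theft | fraud alert, ¬cardholder travelling abroad) = 0.045560 / 0.097520 ≈ 0.4672

Pr[genuine card theft | fraud alert, ¬cardholder travelling abroad] ≈ 0.4672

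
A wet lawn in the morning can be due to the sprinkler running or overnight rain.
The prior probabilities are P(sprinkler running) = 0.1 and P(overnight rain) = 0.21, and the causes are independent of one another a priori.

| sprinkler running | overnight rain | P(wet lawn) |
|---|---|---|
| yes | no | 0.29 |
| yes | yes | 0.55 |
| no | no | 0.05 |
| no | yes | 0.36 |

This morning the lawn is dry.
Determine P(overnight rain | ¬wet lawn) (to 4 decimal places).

Sum P(¬wet lawn|·) weighted by the priors over the 4 (sprinkler running, overnight rain) configurations:
  P(¬wet lawn) = 0.95×0.9×0.79 + 0.64×0.9×0.21 + 0.71×0.1×0.79 + 0.45×0.1×0.21
        = 0.675450 + 0.120960 + 0.056090 + 0.009450 = 0.861950
Configurations with overnight rain contribute 0.130410, so
  P(overnight rain | ¬wet lawn) = 0.130410 / 0.861950 ≈ 0.1513

P(overnight rain | ¬wet lawn) ≈ 0.1513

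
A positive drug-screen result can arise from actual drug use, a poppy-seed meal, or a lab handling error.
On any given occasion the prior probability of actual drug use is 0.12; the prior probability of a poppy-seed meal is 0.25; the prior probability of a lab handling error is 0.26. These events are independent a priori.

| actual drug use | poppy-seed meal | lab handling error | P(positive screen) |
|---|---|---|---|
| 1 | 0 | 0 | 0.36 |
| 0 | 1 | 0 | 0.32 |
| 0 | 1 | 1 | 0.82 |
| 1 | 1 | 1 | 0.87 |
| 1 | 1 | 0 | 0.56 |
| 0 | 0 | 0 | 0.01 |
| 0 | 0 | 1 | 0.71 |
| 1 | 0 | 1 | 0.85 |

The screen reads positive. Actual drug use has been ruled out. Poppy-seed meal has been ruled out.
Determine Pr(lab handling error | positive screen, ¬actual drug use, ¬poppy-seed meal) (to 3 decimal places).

Pr(lab handling error | positive screen, ¬actual drug use, ¬poppy-seed meal) ≈ 0.961

P(positive screen | ¬actual drug use, ¬poppy-seed meal) = 0.01×0.74 + 0.71×0.26 = 0.007400 + 0.184600 = 0.192000
Restricting to configurations with lab handling error present: 0.71×0.26 = 0.184600.
So P(lab handling error | positive screen, ¬actual drug use, ¬poppy-seed meal) = 0.184600/0.192000 ≈ 0.961.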